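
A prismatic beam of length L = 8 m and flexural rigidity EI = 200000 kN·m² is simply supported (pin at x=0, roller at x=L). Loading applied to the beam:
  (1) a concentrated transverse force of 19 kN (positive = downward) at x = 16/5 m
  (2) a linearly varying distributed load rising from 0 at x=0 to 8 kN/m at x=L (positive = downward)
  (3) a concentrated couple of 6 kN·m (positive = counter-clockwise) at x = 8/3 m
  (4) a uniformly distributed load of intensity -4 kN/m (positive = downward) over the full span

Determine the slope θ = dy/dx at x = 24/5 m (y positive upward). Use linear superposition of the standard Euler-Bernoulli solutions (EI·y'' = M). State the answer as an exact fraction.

Load 1 — point force P=19 kN at a=16/5 m (b=L-a=24/5):
  θ_1 = -Pa(2L²-6Lx+3x²+a²)/(6LEI)  [x>a] = -19·(16/5)·(2·8²-6·8·(24/5)+3·(24/5)²+(16/5)²)/(6·8·200000) = 57/390625 rad
Load 2 — triangular load w₀=8 kN/m (0→w₀ over full span):
  θ_2 = -w₀(7L⁴-30L²x²+15x⁴)/(360LEI) = -8·(7·8⁴-30·8²·(24/5)²+15·(24/5)⁴)/(360·8·200000) = 1856/17578125 rad
Load 3 — applied couple M₀=6 kN·m at a=8/3 m (b=L-a=16/3):
  θ_3 = (M₀x²/(2L)-M₀(x-a)+C₁)/EI  [x>a] with C₁=M₀(3b²-L²)/(6L)=8/3 = (6·(24/5)²/(2·8)-6·((24/5)-(8/3))+(8/3))/200000 = -7/937500 rad
Load 4 — uniform load w=-4 kN/m over full span:
  θ_4 = -w(L³-6Lx²+4x³)/(24EI) = -(-4)·(8³-6·8·(24/5)²+4·(24/5)³)/(24·200000) = -148/1171875 rad
Superposition: θ = Σ θ_i = 8279/70312500 rad ≈ 0.000118 rad

θ(24/5) = 8279/70312500 rad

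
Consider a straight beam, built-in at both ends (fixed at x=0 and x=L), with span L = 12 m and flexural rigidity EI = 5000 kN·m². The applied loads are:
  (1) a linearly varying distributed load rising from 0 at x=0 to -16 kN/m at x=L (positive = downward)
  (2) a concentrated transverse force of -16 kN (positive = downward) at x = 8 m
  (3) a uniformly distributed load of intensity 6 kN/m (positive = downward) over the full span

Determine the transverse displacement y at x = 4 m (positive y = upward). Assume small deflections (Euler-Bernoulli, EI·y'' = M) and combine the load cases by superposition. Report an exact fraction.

Load 1 — triangular load w₀=-16 kN/m (0→w₀ over full span):
  y_1 = -w₀x²(L-x)²(x+2L)/(120LEI) = -(-16)·4²·(12-4)²·(4+2·12)/(120·12·5000) = 1792/28125 m
Load 2 — point force P=-16 kN at a=8 m (b=L-a=4):
  y_2 = -Pb²x²(3aL-(3a+b)x)/(6L³EI)  [x≤a] = -(-16)·4²·4²·(3·8·12-(3·8+4)·4)/(6·12³·5000) = 704/50625 m
Load 3 — uniform load w=6 kN/m over full span:
  y_3 = -wx²(L-x)²/(24EI) = -6·4²·(12-4)²/(24·5000) = -32/625 m
Superposition: y = Σ y_i = 6688/253125 m ≈ 0.026422 m

y(4) = 6688/253125 m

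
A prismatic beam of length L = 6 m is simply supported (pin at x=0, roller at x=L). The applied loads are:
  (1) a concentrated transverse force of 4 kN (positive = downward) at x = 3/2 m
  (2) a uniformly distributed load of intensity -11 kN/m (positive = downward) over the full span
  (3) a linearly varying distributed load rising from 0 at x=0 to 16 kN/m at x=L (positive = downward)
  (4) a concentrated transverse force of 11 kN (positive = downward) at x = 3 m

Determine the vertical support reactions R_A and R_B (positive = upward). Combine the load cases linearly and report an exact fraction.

R_A = -17/2 kN, R_B = 11/2 kN

Load 1 — point force P=4 kN at a=3/2 m (b=L-a=9/2):
  R_A = Pb/L = 4·(9/2)/6 = 3 kN
  R_B = Pa/L = 4·(3/2)/6 = 1 kN
Load 2 — uniform load w=-11 kN/m over full span:
  R_A = wL/2 = (-11)·6/2 = -33 kN
  R_B = wL/2 = (-11)·6/2 = -33 kN
Load 3 — triangular load w₀=16 kN/m (0→w₀ over full span):
  R_A = w₀L/6 = 16·6/6 = 16 kN
  R_B = w₀L/3 = 16·6/3 = 32 kN
Load 4 — point force P=11 kN at a=3 m (b=L-a=3):
  R_A = Pb/L = 11·3/6 = 11/2 kN
  R_B = Pa/L = 11·3/6 = 11/2 kN
Superposition: R_A = -17/2 kN, R_B = 11/2 kN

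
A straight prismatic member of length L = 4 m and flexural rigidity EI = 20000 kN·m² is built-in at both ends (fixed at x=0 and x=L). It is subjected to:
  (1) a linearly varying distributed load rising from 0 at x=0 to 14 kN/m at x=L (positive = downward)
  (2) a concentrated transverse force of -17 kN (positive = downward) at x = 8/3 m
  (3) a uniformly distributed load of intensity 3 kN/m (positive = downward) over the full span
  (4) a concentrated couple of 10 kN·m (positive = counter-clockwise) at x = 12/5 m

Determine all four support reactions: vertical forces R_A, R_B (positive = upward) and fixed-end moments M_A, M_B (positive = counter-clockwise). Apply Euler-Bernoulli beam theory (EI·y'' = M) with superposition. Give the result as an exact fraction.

R_A = 367/27 kN, M_A = 260/27 kN·m, R_B = 254/27 kN, M_B = -106/27 kN·m

Load 1 — triangular load w₀=14 kN/m (0→w₀ over full span):
  R_A = 3w₀L/20 = 3·14·4/20 = 42/5 kN
  M_A = w₀L²/30 = 14·4²/30 = 112/15 kN·m
  R_B = 7w₀L/20 = 7·14·4/20 = 98/5 kN
  M_B = -w₀L²/20 = -14·4²/20 = -56/5 kN·m
Load 2 — point force P=-17 kN at a=8/3 m (b=L-a=4/3):
  R_A = Pb²(3a+b)/L³ = (-17)·(4/3)²·(3·(8/3)+(4/3))/4³ = -119/27 kN
  M_A = Pab²/L² = (-17)·(8/3)·(4/3)²/4² = -136/27 kN·m
  R_B = Pa²(a+3b)/L³ = (-17)·(8/3)²·((8/3)+3·(4/3))/4³ = -340/27 kN
  M_B = -Pa²b/L² = -(-17)·(8/3)²·(4/3)/4² = 272/27 kN·m
Load 3 — uniform load w=3 kN/m over full span:
  R_A = wL/2 = 3·4/2 = 6 kN
  M_A = wL²/12 = 3·4²/12 = 4 kN·m
  R_B = wL/2 = 3·4/2 = 6 kN
  M_B = -wL²/12 = -3·4²/12 = -4 kN·m
Load 4 — applied couple M₀=10 kN·m at a=12/5 m (b=L-a=8/5):
  R_A = 6M₀ab/L³ = 6·10·(12/5)·(8/5)/4³ = 18/5 kN
  M_A = M₀b(2a-b)/L² = 10·(8/5)·(2·(12/5)-(8/5))/4² = 16/5 kN·m
  R_B = -6M₀ab/L³ = -6·10·(12/5)·(8/5)/4³ = -18/5 kN
  M_B = M₀a(2b-a)/L² = 10·(12/5)·(2·(8/5)-(12/5))/4² = 6/5 kN·m
Superposition: R_A = 367/27 kN, M_A = 260/27 kN·m, R_B = 254/27 kN, M_B = -106/27 kN·m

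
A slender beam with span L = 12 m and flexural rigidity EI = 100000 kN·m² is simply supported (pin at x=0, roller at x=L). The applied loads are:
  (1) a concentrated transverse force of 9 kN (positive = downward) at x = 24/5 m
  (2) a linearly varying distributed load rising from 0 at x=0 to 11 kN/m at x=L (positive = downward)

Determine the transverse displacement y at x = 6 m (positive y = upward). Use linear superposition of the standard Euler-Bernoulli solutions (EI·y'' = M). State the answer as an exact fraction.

y(6) = -223857/12500000 m

Load 1 — point force P=9 kN at a=24/5 m (b=L-a=36/5):
  y_1 = -Pa(L-x)(2Lx-a²-x²)/(6LEI)  [x>a] = -9·(24/5)·(12-6)·(2·12·6-(24/5)²-6²)/(6·12·100000) = -4779/1562500 m
Load 2 — triangular load w₀=11 kN/m (0→w₀ over full span):
  y_2 = -w₀x(7L⁴-10L²x²+3x⁴)/(360LEI) = -11·6·(7·12⁴-10·12²·6²+3·6⁴)/(360·12·100000) = -297/20000 m
Superposition: y = Σ y_i = -223857/12500000 m ≈ -0.017909 m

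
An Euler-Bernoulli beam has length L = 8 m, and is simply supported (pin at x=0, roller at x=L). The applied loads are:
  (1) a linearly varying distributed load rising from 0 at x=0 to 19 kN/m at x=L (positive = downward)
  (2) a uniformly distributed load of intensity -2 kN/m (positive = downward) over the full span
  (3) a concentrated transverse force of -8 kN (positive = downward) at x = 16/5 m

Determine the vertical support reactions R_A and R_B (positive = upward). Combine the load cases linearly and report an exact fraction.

Load 1 — triangular load w₀=19 kN/m (0→w₀ over full span):
  R_A = w₀L/6 = 19·8/6 = 76/3 kN
  R_B = w₀L/3 = 19·8/3 = 152/3 kN
Load 2 — uniform load w=-2 kN/m over full span:
  R_A = wL/2 = (-2)·8/2 = -8 kN
  R_B = wL/2 = (-2)·8/2 = -8 kN
Load 3 — point force P=-8 kN at a=16/5 m (b=L-a=24/5):
  R_A = Pb/L = (-8)·(24/5)/8 = -24/5 kN
  R_B = Pa/L = (-8)·(16/5)/8 = -16/5 kN
Superposition: R_A = 188/15 kN, R_B = 592/15 kN

R_A = 188/15 kN, R_B = 592/15 kN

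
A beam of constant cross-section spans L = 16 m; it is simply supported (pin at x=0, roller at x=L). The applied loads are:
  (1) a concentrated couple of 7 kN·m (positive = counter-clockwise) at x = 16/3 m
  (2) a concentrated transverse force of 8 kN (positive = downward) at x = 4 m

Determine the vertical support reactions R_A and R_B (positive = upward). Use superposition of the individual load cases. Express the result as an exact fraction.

Load 1 — applied couple M₀=7 kN·m at a=16/3 m (b=L-a=32/3):
  R_A = M₀/L = 7/16 kN
  R_B = -M₀/L = -7/16 kN
Load 2 — point force P=8 kN at a=4 m (b=L-a=12):
  R_A = Pb/L = 8·12/16 = 6 kN
  R_B = Pa/L = 8·4/16 = 2 kN
Superposition: R_A = 103/16 kN, R_B = 25/16 kN

R_A = 103/16 kN, R_B = 25/16 kN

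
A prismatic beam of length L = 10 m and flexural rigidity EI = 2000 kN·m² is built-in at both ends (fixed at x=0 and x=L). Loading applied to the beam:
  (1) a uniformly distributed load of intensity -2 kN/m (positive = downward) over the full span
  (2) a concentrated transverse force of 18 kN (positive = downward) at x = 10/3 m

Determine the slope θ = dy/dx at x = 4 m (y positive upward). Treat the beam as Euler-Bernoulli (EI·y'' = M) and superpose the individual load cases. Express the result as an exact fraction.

θ(4) = 1/500 rad

Load 1 — uniform load w=-2 kN/m over full span:
  θ_1 = -wx(L-x)(L-2x)/(12EI) = -(-2)·4·(10-4)·(10-2·4)/(12·2000) = 1/250 rad
Load 2 — point force P=18 kN at a=10/3 m (b=L-a=20/3):
  θ_2 = Pa²(L-x)(2bL-(3b+a)(L-x))/(2L³EI)  [x>a] = 18·(10/3)²·(10-4)·(2·(20/3)·10-(3·(20/3)+(10/3))·(10-4))/(2·10³·2000) = -1/500 rad
Superposition: θ = Σ θ_i = 1/500 rad ≈ 0.002000 rad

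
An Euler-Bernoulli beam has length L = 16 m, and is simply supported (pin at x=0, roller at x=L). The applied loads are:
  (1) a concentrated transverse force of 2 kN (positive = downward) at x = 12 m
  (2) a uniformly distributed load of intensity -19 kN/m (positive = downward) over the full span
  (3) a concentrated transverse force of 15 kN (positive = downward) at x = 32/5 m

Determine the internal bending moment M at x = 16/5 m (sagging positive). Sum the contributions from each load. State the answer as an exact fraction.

M(16/5) = -8968/25 kN·m

Load 1 — point force P=2 kN at a=12 m (b=L-a=4):
  M_1 = Pbx/L  [x≤a] = 2·4·(16/5)/16 = 8/5 kN·m
Load 2 — uniform load w=-19 kN/m over full span:
  M_2 = wx(L-x)/2 = (-19)·(16/5)·(16-(16/5))/2 = -9728/25 kN·m
Load 3 — point force P=15 kN at a=32/5 m (b=L-a=48/5):
  M_3 = Pbx/L  [x≤a] = 15·(48/5)·(16/5)/16 = 144/5 kN·m
Superposition: M = Σ M_i = -8968/25 kN·m ≈ -358.720000 kN·m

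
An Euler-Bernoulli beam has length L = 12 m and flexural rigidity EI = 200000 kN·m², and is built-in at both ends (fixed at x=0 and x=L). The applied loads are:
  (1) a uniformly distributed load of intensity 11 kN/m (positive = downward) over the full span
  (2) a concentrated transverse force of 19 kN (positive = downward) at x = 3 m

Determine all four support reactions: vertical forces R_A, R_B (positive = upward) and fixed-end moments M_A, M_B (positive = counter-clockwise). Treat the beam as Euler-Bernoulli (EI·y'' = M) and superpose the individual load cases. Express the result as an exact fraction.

Load 1 — uniform load w=11 kN/m over full span:
  R_A = wL/2 = 11·12/2 = 66 kN
  M_A = wL²/12 = 11·12²/12 = 132 kN·m
  R_B = wL/2 = 11·12/2 = 66 kN
  M_B = -wL²/12 = -11·12²/12 = -132 kN·m
Load 2 — point force P=19 kN at a=3 m (b=L-a=9):
  R_A = Pb²(3a+b)/L³ = 19·9²·(3·3+9)/12³ = 513/32 kN
  M_A = Pab²/L² = 19·3·9²/12² = 513/16 kN·m
  R_B = Pa²(a+3b)/L³ = 19·3²·(3+3·9)/12³ = 95/32 kN
  M_B = -Pa²b/L² = -19·3²·9/12² = -171/16 kN·m
Superposition: R_A = 2625/32 kN, M_A = 2625/16 kN·m, R_B = 2207/32 kN, M_B = -2283/16 kN·m

R_A = 2625/32 kN, M_A = 2625/16 kN·m, R_B = 2207/32 kN, M_B = -2283/16 kN·m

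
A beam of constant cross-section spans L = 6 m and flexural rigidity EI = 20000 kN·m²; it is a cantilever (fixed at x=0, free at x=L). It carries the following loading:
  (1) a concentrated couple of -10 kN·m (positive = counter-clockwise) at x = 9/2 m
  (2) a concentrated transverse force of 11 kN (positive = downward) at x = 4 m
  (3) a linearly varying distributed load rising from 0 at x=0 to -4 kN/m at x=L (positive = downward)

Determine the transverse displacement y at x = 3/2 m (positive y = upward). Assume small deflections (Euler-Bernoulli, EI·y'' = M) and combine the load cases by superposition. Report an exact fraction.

Load 1 — applied couple M₀=-10 kN·m at a=9/2 m (b=L-a=3/2):
  y_1 = M₀x²/(2EI)  [x≤a] = (-10)·(3/2)²/(2·20000) = -9/16000 m
Load 2 — point force P=11 kN at a=4 m (b=L-a=2):
  y_2 = -Px²(3a-x)/(6EI)  [x≤a] = -11·(3/2)²·(3·4-(3/2))/(6·20000) = -693/320000 m
Load 3 — triangular load w₀=-4 kN/m (0→w₀ over full span):
  y_3 = (w₀Lx³/12-w₀L²x²/6-w₀x⁵/(120L))/EI = ((-4)·6·(3/2)³/12-(-4)·6²·(3/2)²/6-(-4)·(3/2)⁵/(120·6))/20000 = 30267/12800000 m
Superposition: y = Σ y_i = -4653/12800000 m ≈ -0.000364 m

y(3/2) = -4653/12800000 m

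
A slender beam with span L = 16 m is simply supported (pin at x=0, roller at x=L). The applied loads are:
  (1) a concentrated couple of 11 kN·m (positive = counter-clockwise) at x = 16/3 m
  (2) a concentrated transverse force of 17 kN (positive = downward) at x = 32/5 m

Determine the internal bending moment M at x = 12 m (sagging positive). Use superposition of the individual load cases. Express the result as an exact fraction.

Load 1 — applied couple M₀=11 kN·m at a=16/3 m (b=L-a=32/3):
  M_1 = M₀x/L - M₀  [x>a] = 11·12/16 - 11 = -11/4 kN·m
Load 2 — point force P=17 kN at a=32/5 m (b=L-a=48/5):
  M_2 = Pa(L-x)/L  [x>a] = 17·(32/5)·(16-12)/16 = 136/5 kN·m
Superposition: M = Σ M_i = 489/20 kN·m ≈ 24.450000 kN·m

M(12) = 489/20 kN·m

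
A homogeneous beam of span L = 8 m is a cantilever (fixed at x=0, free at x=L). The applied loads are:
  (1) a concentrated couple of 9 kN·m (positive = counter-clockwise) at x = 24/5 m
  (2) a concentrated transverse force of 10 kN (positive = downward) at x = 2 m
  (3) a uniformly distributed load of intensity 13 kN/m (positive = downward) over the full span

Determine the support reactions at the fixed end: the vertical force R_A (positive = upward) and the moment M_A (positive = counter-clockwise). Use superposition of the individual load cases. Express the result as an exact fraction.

Load 1 — applied couple M₀=9 kN·m at a=24/5 m (b=L-a=16/5):
  R_A = 0 kN
  M_A = -M₀ = -9 kN·m
Load 2 — point force P=10 kN at a=2 m (b=L-a=6):
  R_A = P = 10 kN
  M_A = Pa = 10·2 = 20 kN·m
Load 3 — uniform load w=13 kN/m over full span:
  R_A = wL = 13·8 = 104 kN
  M_A = wL²/2 = 13·8²/2 = 416 kN·m
Superposition: R_A = 114 kN, M_A = 427 kN·m

R_A = 114 kN, M_A = 427 kN·m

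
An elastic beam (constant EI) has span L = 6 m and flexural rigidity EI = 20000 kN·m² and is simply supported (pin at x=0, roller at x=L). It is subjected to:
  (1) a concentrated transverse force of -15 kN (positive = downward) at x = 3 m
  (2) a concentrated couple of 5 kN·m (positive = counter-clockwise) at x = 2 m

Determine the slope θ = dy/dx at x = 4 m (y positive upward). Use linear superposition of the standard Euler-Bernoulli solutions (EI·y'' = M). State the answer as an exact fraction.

Load 1 — point force P=-15 kN at a=3 m (b=L-a=3):
  θ_1 = -Pa(2L²-6Lx+3x²+a²)/(6LEI)  [x>a] = -(-15)·3·(2·6²-6·6·4+3·4²+3²)/(6·6·20000) = -3/3200 rad
Load 2 — applied couple M₀=5 kN·m at a=2 m (b=L-a=4):
  θ_2 = (M₀x²/(2L)-M₀(x-a)+C₁)/EI  [x>a] with C₁=M₀(3b²-L²)/(6L)=5/3 = (5·4²/(2·6)-5·(4-2)+(5/3))/20000 = -1/12000 rad
Superposition: θ = Σ θ_i = -49/48000 rad ≈ -0.001021 rad

θ(4) = -49/48000 rad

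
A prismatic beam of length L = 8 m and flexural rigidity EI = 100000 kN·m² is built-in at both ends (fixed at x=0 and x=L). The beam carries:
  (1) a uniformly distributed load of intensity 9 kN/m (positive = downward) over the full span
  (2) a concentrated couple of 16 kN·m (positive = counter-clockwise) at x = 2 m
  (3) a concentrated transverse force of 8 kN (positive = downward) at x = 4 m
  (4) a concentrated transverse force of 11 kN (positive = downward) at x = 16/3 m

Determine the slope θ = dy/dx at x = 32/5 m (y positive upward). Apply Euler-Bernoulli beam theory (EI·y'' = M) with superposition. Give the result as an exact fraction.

θ(32/5) = 5258/10546875 rad

Load 1 — uniform load w=9 kN/m over full span:
  θ_1 = -wx(L-x)(L-2x)/(12EI) = -9·(32/5)·(8-(32/5))·(8-2·(32/5))/(12·100000) = 144/390625 rad
Load 2 — applied couple M₀=16 kN·m at a=2 m (b=L-a=6):
  θ_2 = (R_Ax²/2 - M_Ax - M₀(x-a))/EI  [x>a] with R_A=9/4, M_A=-3 = ((9/4)·(32/5)²/2 - (-3)·(32/5) - 16·((32/5)-2))/100000 = -4/78125 rad
Load 3 — point force P=8 kN at a=4 m (b=L-a=4):
  θ_3 = Pa²(L-x)(2bL-(3b+a)(L-x))/(2L³EI)  [x>a] = 8·4²·(8-(32/5))·(2·4·8-(3·4+4)·(8-(32/5)))/(2·8³·100000) = 6/78125 rad
Load 4 — point force P=11 kN at a=16/3 m (b=L-a=8/3):
  θ_4 = Pa²(L-x)(2bL-(3b+a)(L-x))/(2L³EI)  [x>a] = 11·(16/3)²·(8-(32/5))·(2·(8/3)·8-(3·(8/3)+(16/3))·(8-(32/5)))/(2·8³·100000) = 44/421875 rad
Superposition: θ = Σ θ_i = 5258/10546875 rad ≈ 0.000499 rad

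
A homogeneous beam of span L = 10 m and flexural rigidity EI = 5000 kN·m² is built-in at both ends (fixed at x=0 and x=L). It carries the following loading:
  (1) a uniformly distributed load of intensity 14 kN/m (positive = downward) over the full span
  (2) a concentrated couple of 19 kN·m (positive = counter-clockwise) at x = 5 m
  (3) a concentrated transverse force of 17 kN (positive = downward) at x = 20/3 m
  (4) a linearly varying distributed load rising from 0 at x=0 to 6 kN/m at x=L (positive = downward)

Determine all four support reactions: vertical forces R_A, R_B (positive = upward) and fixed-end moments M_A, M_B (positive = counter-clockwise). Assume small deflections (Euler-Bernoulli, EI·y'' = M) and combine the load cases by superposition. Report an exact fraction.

Load 1 — uniform load w=14 kN/m over full span:
  R_A = wL/2 = 14·10/2 = 70 kN
  M_A = wL²/12 = 14·10²/12 = 350/3 kN·m
  R_B = wL/2 = 14·10/2 = 70 kN
  M_B = -wL²/12 = -14·10²/12 = -350/3 kN·m
Load 2 — applied couple M₀=19 kN·m at a=5 m (b=L-a=5):
  R_A = 6M₀ab/L³ = 6·19·5·5/10³ = 57/20 kN
  M_A = M₀b(2a-b)/L² = 19·5·(2·5-5)/10² = 19/4 kN·m
  R_B = -6M₀ab/L³ = -6·19·5·5/10³ = -57/20 kN
  M_B = M₀a(2b-a)/L² = 19·5·(2·5-5)/10² = 19/4 kN·m
Load 3 — point force P=17 kN at a=20/3 m (b=L-a=10/3):
  R_A = Pb²(3a+b)/L³ = 17·(10/3)²·(3·(20/3)+(10/3))/10³ = 119/27 kN
  M_A = Pab²/L² = 17·(20/3)·(10/3)²/10² = 340/27 kN·m
  R_B = Pa²(a+3b)/L³ = 17·(20/3)²·((20/3)+3·(10/3))/10³ = 340/27 kN
  M_B = -Pa²b/L² = -17·(20/3)²·(10/3)/10² = -680/27 kN·m
Load 4 — triangular load w₀=6 kN/m (0→w₀ over full span):
  R_A = 3w₀L/20 = 3·6·10/20 = 9 kN
  M_A = w₀L²/30 = 6·10²/30 = 20 kN·m
  R_B = 7w₀L/20 = 7·6·10/20 = 21 kN
  M_B = -w₀L²/20 = -6·10²/20 = -30 kN·m
Superposition: R_A = 46579/540 kN, M_A = 16633/108 kN·m, R_B = 54401/540 kN, M_B = -18047/108 kN·m

R_A = 46579/540 kN, M_A = 16633/108 kN·m, R_B = 54401/540 kN, M_B = -18047/108 kN·m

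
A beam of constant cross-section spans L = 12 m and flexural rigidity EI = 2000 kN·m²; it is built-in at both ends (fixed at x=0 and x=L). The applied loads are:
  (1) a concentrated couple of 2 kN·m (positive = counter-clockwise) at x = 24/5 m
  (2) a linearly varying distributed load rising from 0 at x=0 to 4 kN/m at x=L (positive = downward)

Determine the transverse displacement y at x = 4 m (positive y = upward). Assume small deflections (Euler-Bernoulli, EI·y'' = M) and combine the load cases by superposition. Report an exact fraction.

y(4) = -1111/28125 m

Load 1 — applied couple M₀=2 kN·m at a=24/5 m (b=L-a=36/5):
  y_1 = (R_Ax³/6 - M_Ax²/2)/EI  [x≤a] with R_A=6/25, M_A=6/25 = ((6/25)·4³/6 - (6/25)·4²/2)/2000 = 1/3125 m
Load 2 — triangular load w₀=4 kN/m (0→w₀ over full span):
  y_2 = -w₀x²(L-x)²(x+2L)/(120LEI) = -4·4²·(12-4)²·(4+2·12)/(120·12·2000) = -224/5625 m
Superposition: y = Σ y_i = -1111/28125 m ≈ -0.039502 m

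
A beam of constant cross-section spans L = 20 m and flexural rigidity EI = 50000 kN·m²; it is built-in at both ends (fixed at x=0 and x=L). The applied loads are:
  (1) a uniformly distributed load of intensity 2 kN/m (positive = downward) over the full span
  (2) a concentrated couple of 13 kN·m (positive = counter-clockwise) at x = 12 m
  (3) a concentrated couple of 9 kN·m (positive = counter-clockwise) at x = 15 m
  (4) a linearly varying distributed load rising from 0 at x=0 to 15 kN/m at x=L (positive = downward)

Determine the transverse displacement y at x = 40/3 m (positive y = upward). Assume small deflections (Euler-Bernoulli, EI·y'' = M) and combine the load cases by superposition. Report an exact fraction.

y(40/3) = -407479/6075000 m

Load 1 — uniform load w=2 kN/m over full span:
  y_1 = -wx²(L-x)²/(24EI) = -2·(40/3)²·(20-(40/3))²/(24·50000) = -16/1215 m
Load 2 — applied couple M₀=13 kN·m at a=12 m (b=L-a=8):
  y_2 = (R_Ax³/6 - M_Ax²/2 - M₀(x-a)²/2)/EI  [x>a] with R_A=117/125, M_A=104/25 = ((117/125)·(40/3)³/6 - (104/25)·(40/3)²/2 - 13·((40/3)-12)²/2)/50000 = -13/56250 m
Load 3 — applied couple M₀=9 kN·m at a=15 m (b=L-a=5):
  y_3 = (R_Ax³/6 - M_Ax²/2)/EI  [x≤a] with R_A=81/160, M_A=45/16 = ((81/160)·(40/3)³/6 - (45/16)·(40/3)²/2)/50000 = -1/1000 m
Load 4 — triangular load w₀=15 kN/m (0→w₀ over full span):
  y_4 = -w₀x²(L-x)²(x+2L)/(120LEI) = -15·(40/3)²·(20-(40/3))²·((40/3)+2·20)/(120·20·50000) = -64/1215 m
Superposition: y = Σ y_i = -407479/6075000 m ≈ -0.067075 m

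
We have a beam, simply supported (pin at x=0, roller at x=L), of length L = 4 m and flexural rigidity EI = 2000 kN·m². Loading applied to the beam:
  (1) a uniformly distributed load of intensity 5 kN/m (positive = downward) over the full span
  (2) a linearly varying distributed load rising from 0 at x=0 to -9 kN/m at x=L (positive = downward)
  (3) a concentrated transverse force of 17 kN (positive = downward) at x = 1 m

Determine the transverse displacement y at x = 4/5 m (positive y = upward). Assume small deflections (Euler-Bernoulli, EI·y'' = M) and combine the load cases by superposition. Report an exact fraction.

Load 1 — uniform load w=5 kN/m over full span:
  y_1 = -wx(L³-2Lx²+x³)/(24EI) = -5·(4/5)·(4³-2·4·(4/5)²+(4/5)³)/(24·2000) = -232/46875 m
Load 2 — triangular load w₀=-9 kN/m (0→w₀ over full span):
  y_2 = -w₀x(7L⁴-10L²x²+3x⁴)/(360LEI) = -(-9)·(4/5)·(7·4⁴-10·4²·(4/5)²+3·(4/5)⁴)/(360·4·2000) = 8256/1953125 m
Load 3 — point force P=17 kN at a=1 m (b=L-a=3):
  y_3 = -Pbx(L²-b²-x²)/(6LEI)  [x≤a] = -17·3·(4/5)·(4²-3²-(4/5)²)/(6·4·2000) = -2703/500000 m
Superposition: y = Σ y_i = -1149049/187500000 m ≈ -0.006128 m

y(4/5) = -1149049/187500000 m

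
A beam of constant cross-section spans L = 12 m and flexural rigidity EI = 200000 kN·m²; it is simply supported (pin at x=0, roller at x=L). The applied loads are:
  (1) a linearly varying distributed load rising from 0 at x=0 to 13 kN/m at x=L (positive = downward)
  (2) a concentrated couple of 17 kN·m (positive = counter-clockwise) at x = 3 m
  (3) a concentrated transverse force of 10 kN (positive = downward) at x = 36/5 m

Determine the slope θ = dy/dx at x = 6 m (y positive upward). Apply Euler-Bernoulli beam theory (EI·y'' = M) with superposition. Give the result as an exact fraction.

θ(6) = -7613/40000000 rad

Load 1 — triangular load w₀=13 kN/m (0→w₀ over full span):
  θ_1 = -w₀(7L⁴-30L²x²+15x⁴)/(360LEI) = -13·(7·12⁴-30·12²·6²+15·6⁴)/(360·12·200000) = -273/2000000 rad
Load 2 — applied couple M₀=17 kN·m at a=3 m (b=L-a=9):
  θ_2 = (M₀x²/(2L)-M₀(x-a)+C₁)/EI  [x>a] with C₁=M₀(3b²-L²)/(6L)=187/8 = (17·6²/(2·12)-17·(6-3)+(187/8))/200000 = -17/1600000 rad
Load 3 — point force P=10 kN at a=36/5 m (b=L-a=24/5):
  θ_3 = -Pb(L²-b²-3x²)/(6LEI)  [x≤a] = -10·(24/5)·(12²-(24/5)²-3·6²)/(6·12·200000) = -27/625000 rad
Superposition: θ = Σ θ_i = -7613/40000000 rad ≈ -0.000190 rad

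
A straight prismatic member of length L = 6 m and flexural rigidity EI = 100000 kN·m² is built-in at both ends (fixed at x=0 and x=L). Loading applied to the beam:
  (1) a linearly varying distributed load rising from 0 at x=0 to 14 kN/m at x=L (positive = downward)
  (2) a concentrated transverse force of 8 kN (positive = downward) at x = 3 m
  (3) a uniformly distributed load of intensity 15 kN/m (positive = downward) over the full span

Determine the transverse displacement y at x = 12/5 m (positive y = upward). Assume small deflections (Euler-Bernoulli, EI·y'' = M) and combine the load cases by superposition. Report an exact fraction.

Load 1 — triangular load w₀=14 kN/m (0→w₀ over full span):
  y_1 = -w₀x²(L-x)²(x+2L)/(120LEI) = -14·(12/5)²·(6-(12/5))²·((12/5)+2·6)/(120·6·100000) = -10206/48828125 m
Load 2 — point force P=8 kN at a=3 m (b=L-a=3):
  y_2 = -Pb²x²(3aL-(3a+b)x)/(6L³EI)  [x≤a] = -8·3²·(12/5)²·(3·3·6-(3·3+3)·(12/5))/(6·6³·100000) = -63/781250 m
Load 3 — uniform load w=15 kN/m over full span:
  y_3 = -wx²(L-x)²/(24EI) = -15·(12/5)²·(6-(12/5))²/(24·100000) = -729/1562500 m
Superposition: y = Σ y_i = -147699/195312500 m ≈ -0.000756 m

y(12/5) = -147699/195312500 m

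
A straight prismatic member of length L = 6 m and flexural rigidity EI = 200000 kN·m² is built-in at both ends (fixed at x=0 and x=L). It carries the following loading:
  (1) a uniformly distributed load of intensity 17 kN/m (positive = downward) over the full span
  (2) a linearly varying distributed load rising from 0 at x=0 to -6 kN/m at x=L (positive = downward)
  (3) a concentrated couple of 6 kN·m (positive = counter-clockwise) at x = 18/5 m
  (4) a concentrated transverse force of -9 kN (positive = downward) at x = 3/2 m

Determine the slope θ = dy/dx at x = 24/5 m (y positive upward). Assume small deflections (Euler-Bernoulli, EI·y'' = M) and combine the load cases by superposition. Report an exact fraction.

Load 1 — uniform load w=17 kN/m over full span:
  θ_1 = -wx(L-x)(L-2x)/(12EI) = -17·(24/5)·(6-(24/5))·(6-2·(24/5))/(12·200000) = 459/3125000 rad
Load 2 — triangular load w₀=-6 kN/m (0→w₀ over full span):
  θ_2 = -w₀(2x(L-x)(L-2x)(x+2L)+x²(L-x)²)/(120LEI) = -(-6)·(2·(24/5)·(6-(24/5))·(6-2·(24/5))·((24/5)+2·6)+(24/5)²·(6-(24/5))²)/(120·6·200000) = -54/1953125 rad
Load 3 — applied couple M₀=6 kN·m at a=18/5 m (b=L-a=12/5):
  θ_3 = (R_Ax²/2 - M_Ax - M₀(x-a))/EI  [x>a] with R_A=36/25, M_A=48/25 = ((36/25)·(24/5)²/2 - (48/25)·(24/5) - 6·((24/5)-(18/5)))/200000 = 27/31250000 rad
Load 4 — point force P=-9 kN at a=3/2 m (b=L-a=9/2):
  θ_4 = Pa²(L-x)(2bL-(3b+a)(L-x))/(2L³EI)  [x>a] = (-9)·(3/2)²·(6-(24/5))·(2·(9/2)·6-(3·(9/2)+(3/2))·(6-(24/5)))/(2·6³·200000) = -81/8000000 rad
Superposition: θ = Σ θ_i = 109971/1000000000 rad ≈ 0.000110 rad

θ(24/5) = 109971/1000000000 rad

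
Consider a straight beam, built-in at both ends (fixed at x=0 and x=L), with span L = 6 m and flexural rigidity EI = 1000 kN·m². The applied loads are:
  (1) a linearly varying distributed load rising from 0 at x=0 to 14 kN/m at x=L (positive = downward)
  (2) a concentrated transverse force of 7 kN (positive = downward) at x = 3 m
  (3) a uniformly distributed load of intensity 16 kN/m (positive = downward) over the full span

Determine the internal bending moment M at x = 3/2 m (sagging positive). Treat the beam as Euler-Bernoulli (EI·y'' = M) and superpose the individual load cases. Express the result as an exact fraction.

M(3/2) = 543/80 kN·m

Load 1 — triangular load w₀=14 kN/m (0→w₀ over full span):
  M_1 = 3w₀Lx/20 - w₀L²/30 - w₀x³/(6L) = 3·14·6·(3/2)/20 - 14·6²/30 - 14·(3/2)³/(6·6) = 63/80 kN·m
Load 2 — point force P=7 kN at a=3 m (b=L-a=3):
  M_2 = Pb²(3a+b)x/L³ - Pab²/L²  [x≤a] = 7·3²·(3·3+3)·(3/2)/6³ - 7·3·3²/6² = 0 kN·m
Load 3 — uniform load w=16 kN/m over full span:
  M_3 = wLx/2 - wL²/12 - wx²/2 = 16·6·(3/2)/2 - 16·6²/12 - 16·(3/2)²/2 = 6 kN·m
Superposition: M = Σ M_i = 543/80 kN·m ≈ 6.787500 kN·m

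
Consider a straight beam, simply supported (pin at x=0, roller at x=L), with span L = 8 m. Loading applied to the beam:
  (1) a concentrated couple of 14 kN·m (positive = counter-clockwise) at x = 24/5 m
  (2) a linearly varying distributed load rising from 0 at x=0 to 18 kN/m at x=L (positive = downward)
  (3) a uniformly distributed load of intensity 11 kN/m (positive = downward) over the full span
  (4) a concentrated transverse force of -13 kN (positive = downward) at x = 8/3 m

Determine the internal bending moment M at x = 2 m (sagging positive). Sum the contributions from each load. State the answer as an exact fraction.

Load 1 — applied couple M₀=14 kN·m at a=24/5 m (b=L-a=16/5):
  M_1 = M₀x/L  [x≤a] = 14·2/8 = 7/2 kN·m
Load 2 — triangular load w₀=18 kN/m (0→w₀ over full span):
  M_2 = w₀Lx/6 - w₀x³/(6L) = 18·8·2/6 - 18·2³/(6·8) = 45 kN·m
Load 3 — uniform load w=11 kN/m over full span:
  M_3 = wx(L-x)/2 = 11·2·(8-2)/2 = 66 kN·m
Load 4 — point force P=-13 kN at a=8/3 m (b=L-a=16/3):
  M_4 = Pbx/L  [x≤a] = (-13)·(16/3)·2/8 = -52/3 kN·m
Superposition: M = Σ M_i = 583/6 kN·m ≈ 97.166667 kN·m

M(2) = 583/6 kN·m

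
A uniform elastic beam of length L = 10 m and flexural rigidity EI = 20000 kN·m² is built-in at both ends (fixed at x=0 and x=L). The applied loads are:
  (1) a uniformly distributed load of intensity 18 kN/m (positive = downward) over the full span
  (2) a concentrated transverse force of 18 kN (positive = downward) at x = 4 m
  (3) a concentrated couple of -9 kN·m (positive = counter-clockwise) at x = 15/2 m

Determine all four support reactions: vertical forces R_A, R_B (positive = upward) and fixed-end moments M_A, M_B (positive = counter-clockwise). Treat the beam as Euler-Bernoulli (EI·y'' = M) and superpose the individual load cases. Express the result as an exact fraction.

Load 1 — uniform load w=18 kN/m over full span:
  R_A = wL/2 = 18·10/2 = 90 kN
  M_A = wL²/12 = 18·10²/12 = 150 kN·m
  R_B = wL/2 = 18·10/2 = 90 kN
  M_B = -wL²/12 = -18·10²/12 = -150 kN·m
Load 2 — point force P=18 kN at a=4 m (b=L-a=6):
  R_A = Pb²(3a+b)/L³ = 18·6²·(3·4+6)/10³ = 1458/125 kN
  M_A = Pab²/L² = 18·4·6²/10² = 648/25 kN·m
  R_B = Pa²(a+3b)/L³ = 18·4²·(4+3·6)/10³ = 792/125 kN
  M_B = -Pa²b/L² = -18·4²·6/10² = -432/25 kN·m
Load 3 — applied couple M₀=-9 kN·m at a=15/2 m (b=L-a=5/2):
  R_A = 6M₀ab/L³ = 6·(-9)·(15/2)·(5/2)/10³ = -81/80 kN
  M_A = M₀b(2a-b)/L² = (-9)·(5/2)·(2·(15/2)-(5/2))/10² = -45/16 kN·m
  R_B = -6M₀ab/L³ = -6·(-9)·(15/2)·(5/2)/10³ = 81/80 kN
  M_B = M₀a(2b-a)/L² = (-9)·(15/2)·(2·(5/2)-(15/2))/10² = 27/16 kN·m
Superposition: R_A = 201303/2000 kN, M_A = 69243/400 kN·m, R_B = 194697/2000 kN, M_B = -66237/400 kN·m

R_A = 201303/2000 kN, M_A = 69243/400 kN·m, R_B = 194697/2000 kN, M_B = -66237/400 kN·m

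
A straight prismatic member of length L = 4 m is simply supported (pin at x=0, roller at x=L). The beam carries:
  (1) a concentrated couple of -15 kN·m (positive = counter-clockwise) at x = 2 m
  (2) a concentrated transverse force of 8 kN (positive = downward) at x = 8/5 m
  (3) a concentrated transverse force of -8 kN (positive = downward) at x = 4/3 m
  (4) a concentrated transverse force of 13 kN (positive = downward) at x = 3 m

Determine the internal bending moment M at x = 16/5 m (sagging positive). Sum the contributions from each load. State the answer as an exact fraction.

M(16/5) = 842/75 kN·m

Load 1 — applied couple M₀=-15 kN·m at a=2 m (b=L-a=2):
  M_1 = M₀x/L - M₀  [x>a] = (-15)·(16/5)/4 - (-15) = 3 kN·m
Load 2 — point force P=8 kN at a=8/5 m (b=L-a=12/5):
  M_2 = Pa(L-x)/L  [x>a] = 8·(8/5)·(4-(16/5))/4 = 64/25 kN·m
Load 3 — point force P=-8 kN at a=4/3 m (b=L-a=8/3):
  M_3 = Pa(L-x)/L  [x>a] = (-8)·(4/3)·(4-(16/5))/4 = -32/15 kN·m
Load 4 — point force P=13 kN at a=3 m (b=L-a=1):
  M_4 = Pa(L-x)/L  [x>a] = 13·3·(4-(16/5))/4 = 39/5 kN·m
Superposition: M = Σ M_i = 842/75 kN·m ≈ 11.226667 kN·m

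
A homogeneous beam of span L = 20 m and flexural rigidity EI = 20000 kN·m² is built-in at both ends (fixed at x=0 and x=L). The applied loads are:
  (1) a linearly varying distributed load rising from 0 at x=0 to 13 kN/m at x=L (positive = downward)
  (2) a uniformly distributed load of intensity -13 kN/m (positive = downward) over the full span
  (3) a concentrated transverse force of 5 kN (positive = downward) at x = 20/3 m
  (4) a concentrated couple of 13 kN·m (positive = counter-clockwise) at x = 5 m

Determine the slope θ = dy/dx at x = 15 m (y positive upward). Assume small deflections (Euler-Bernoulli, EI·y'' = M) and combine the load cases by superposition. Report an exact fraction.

Load 1 — triangular load w₀=13 kN/m (0→w₀ over full span):
  θ_1 = -w₀(2x(L-x)(L-2x)(x+2L)+x²(L-x)²)/(120LEI) = -13·(2·15·(20-15)·(20-2·15)·(15+2·20)+15²·(20-15)²)/(120·20·20000) = 533/25600 rad
Load 2 — uniform load w=-13 kN/m over full span:
  θ_2 = -wx(L-x)(L-2x)/(12EI) = -(-13)·15·(20-15)·(20-2·15)/(12·20000) = -13/320 rad
Load 3 — point force P=5 kN at a=20/3 m (b=L-a=40/3):
  θ_3 = Pa²(L-x)(2bL-(3b+a)(L-x))/(2L³EI)  [x>a] = 5·(20/3)²·(20-15)·(2·(40/3)·20-(3·(40/3)+(20/3))·(20-15))/(2·20³·20000) = 1/960 rad
Load 4 — applied couple M₀=13 kN·m at a=5 m (b=L-a=15):
  θ_4 = (R_Ax²/2 - M_Ax - M₀(x-a))/EI  [x>a] with R_A=117/160, M_A=-39/16 = ((117/160)·15²/2 - (-39/16)·15 - 13·(15-5))/20000 = -143/256000 rad
Superposition: θ = Σ θ_i = -14839/768000 rad ≈ -0.019322 rad

θ(15) = -14839/768000 rad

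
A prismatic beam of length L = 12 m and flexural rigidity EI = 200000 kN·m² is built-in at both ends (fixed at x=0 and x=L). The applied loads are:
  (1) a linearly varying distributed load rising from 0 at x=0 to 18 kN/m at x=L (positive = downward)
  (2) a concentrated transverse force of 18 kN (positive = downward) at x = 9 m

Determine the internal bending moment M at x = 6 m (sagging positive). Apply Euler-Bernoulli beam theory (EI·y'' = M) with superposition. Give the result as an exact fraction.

Load 1 — triangular load w₀=18 kN/m (0→w₀ over full span):
  M_1 = 3w₀Lx/20 - w₀L²/30 - w₀x³/(6L) = 3·18·12·6/20 - 18·12²/30 - 18·6³/(6·12) = 54 kN·m
Load 2 — point force P=18 kN at a=9 m (b=L-a=3):
  M_2 = Pb²(3a+b)x/L³ - Pab²/L²  [x≤a] = 18·3²·(3·9+3)·6/12³ - 18·9·3²/12² = 27/4 kN·m
Superposition: M = Σ M_i = 243/4 kN·m ≈ 60.750000 kN·m

M(6) = 243/4 kN·m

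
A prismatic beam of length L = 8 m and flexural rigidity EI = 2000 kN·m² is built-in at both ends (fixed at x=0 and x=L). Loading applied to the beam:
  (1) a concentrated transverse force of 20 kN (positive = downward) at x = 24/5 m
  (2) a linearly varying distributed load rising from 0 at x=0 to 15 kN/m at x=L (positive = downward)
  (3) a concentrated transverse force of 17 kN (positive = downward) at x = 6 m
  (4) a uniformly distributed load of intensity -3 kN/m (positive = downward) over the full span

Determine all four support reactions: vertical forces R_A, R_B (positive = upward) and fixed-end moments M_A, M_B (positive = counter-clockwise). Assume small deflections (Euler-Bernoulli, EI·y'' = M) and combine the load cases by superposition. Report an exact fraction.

R_A = 12557/800 kN, M_A = 7547/200 kN·m, R_B = 45843/800 kN, M_B = -14833/200 kN·m

Load 1 — point force P=20 kN at a=24/5 m (b=L-a=16/5):
  R_A = Pb²(3a+b)/L³ = 20·(16/5)²·(3·(24/5)+(16/5))/8³ = 176/25 kN
  M_A = Pab²/L² = 20·(24/5)·(16/5)²/8² = 384/25 kN·m
  R_B = Pa²(a+3b)/L³ = 20·(24/5)²·((24/5)+3·(16/5))/8³ = 324/25 kN
  M_B = -Pa²b/L² = -20·(24/5)²·(16/5)/8² = -576/25 kN·m
Load 2 — triangular load w₀=15 kN/m (0→w₀ over full span):
  R_A = 3w₀L/20 = 3·15·8/20 = 18 kN
  M_A = w₀L²/30 = 15·8²/30 = 32 kN·m
  R_B = 7w₀L/20 = 7·15·8/20 = 42 kN
  M_B = -w₀L²/20 = -15·8²/20 = -48 kN·m
Load 3 — point force P=17 kN at a=6 m (b=L-a=2):
  R_A = Pb²(3a+b)/L³ = 17·2²·(3·6+2)/8³ = 85/32 kN
  M_A = Pab²/L² = 17·6·2²/8² = 51/8 kN·m
  R_B = Pa²(a+3b)/L³ = 17·6²·(6+3·2)/8³ = 459/32 kN
  M_B = -Pa²b/L² = -17·6²·2/8² = -153/8 kN·m
Load 4 — uniform load w=-3 kN/m over full span:
  R_A = wL/2 = (-3)·8/2 = -12 kN
  M_A = wL²/12 = (-3)·8²/12 = -16 kN·m
  R_B = wL/2 = (-3)·8/2 = -12 kN
  M_B = -wL²/12 = -(-3)·8²/12 = 16 kN·m
Superposition: R_A = 12557/800 kN, M_A = 7547/200 kN·m, R_B = 45843/800 kN, M_B = -14833/200 kN·m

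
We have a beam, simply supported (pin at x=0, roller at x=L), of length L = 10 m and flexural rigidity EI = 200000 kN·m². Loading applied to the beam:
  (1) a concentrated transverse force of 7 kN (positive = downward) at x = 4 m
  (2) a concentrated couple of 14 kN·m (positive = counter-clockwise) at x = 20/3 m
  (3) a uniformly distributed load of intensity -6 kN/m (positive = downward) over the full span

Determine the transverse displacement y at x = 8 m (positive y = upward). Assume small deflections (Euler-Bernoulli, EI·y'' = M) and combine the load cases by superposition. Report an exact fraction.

Load 1 — point force P=7 kN at a=4 m (b=L-a=6):
  y_1 = -Pa(L-x)(2Lx-a²-x²)/(6LEI)  [x>a] = -7·4·(10-8)·(2·10·8-4²-8²)/(6·10·200000) = -7/18750 m
Load 2 — applied couple M₀=14 kN·m at a=20/3 m (b=L-a=10/3):
  y_2 = (M₀x³/(6L)-M₀(x-a)²/2+C₁x)/EI  [x>a] with C₁=M₀(3b²-L²)/(6L)=-140/9 = (14·8³/(6·10)-14·(8-(20/3))²/2+(-140/9)·8)/200000 = -49/562500 m
Load 3 — uniform load w=-6 kN/m over full span:
  y_3 = -wx(L³-2Lx²+x³)/(24EI) = -(-6)·8·(10³-2·10·8²+8³)/(24·200000) = 29/12500 m
Superposition: y = Σ y_i = 523/281250 m ≈ 0.001860 m

y(8) = 523/281250 m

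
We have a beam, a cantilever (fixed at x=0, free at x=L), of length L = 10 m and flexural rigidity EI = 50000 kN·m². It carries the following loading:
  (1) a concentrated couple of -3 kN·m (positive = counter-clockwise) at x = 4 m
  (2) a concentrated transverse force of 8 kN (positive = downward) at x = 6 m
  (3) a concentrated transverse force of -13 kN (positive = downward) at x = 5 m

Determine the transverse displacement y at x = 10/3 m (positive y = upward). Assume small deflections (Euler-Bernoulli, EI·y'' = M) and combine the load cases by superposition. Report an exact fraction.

y(10/3) = 19/20250 m

Load 1 — applied couple M₀=-3 kN·m at a=4 m (b=L-a=6):
  y_1 = M₀x²/(2EI)  [x≤a] = (-3)·(10/3)²/(2·50000) = -1/3000 m
Load 2 — point force P=8 kN at a=6 m (b=L-a=4):
  y_2 = -Px²(3a-x)/(6EI)  [x≤a] = -8·(10/3)²·(3·6-(10/3))/(6·50000) = -44/10125 m
Load 3 — point force P=-13 kN at a=5 m (b=L-a=5):
  y_3 = -Px²(3a-x)/(6EI)  [x≤a] = -(-13)·(10/3)²·(3·5-(10/3))/(6·50000) = 91/16200 m
Superposition: y = Σ y_i = 19/20250 m ≈ 0.000938 m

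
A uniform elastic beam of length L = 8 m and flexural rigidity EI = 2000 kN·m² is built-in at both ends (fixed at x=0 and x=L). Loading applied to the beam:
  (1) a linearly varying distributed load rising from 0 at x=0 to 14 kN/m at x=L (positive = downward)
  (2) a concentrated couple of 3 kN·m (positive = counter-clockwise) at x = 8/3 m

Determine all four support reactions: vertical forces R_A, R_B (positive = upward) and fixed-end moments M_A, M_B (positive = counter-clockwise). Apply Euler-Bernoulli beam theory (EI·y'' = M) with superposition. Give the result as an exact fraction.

Load 1 — triangular load w₀=14 kN/m (0→w₀ over full span):
  R_A = 3w₀L/20 = 3·14·8/20 = 84/5 kN
  M_A = w₀L²/30 = 14·8²/30 = 448/15 kN·m
  R_B = 7w₀L/20 = 7·14·8/20 = 196/5 kN
  M_B = -w₀L²/20 = -14·8²/20 = -224/5 kN·m
Load 2 — applied couple M₀=3 kN·m at a=8/3 m (b=L-a=16/3):
  R_A = 6M₀ab/L³ = 6·3·(8/3)·(16/3)/8³ = 1/2 kN
  M_A = M₀b(2a-b)/L² = 3·(16/3)·(2·(8/3)-(16/3))/8² = 0 kN·m
  R_B = -6M₀ab/L³ = -6·3·(8/3)·(16/3)/8³ = -1/2 kN
  M_B = M₀a(2b-a)/L² = 3·(8/3)·(2·(16/3)-(8/3))/8² = 1 kN·m
Superposition: R_A = 173/10 kN, M_A = 448/15 kN·m, R_B = 387/10 kN, M_B = -219/5 kN·m

R_A = 173/10 kN, M_A = 448/15 kN·m, R_B = 387/10 kN, M_B = -219/5 kN·m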